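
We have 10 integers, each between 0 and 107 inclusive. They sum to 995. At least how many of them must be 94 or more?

If only k of them are at least 94, the other 10 − k are at most 93, so the total is at most k·107 + (10 − k)·93.
This must reach 995, so k·107 + (10 − k)·93 ≥ 995, giving k ≥ 5.
Exactly 5 works: 5 values at 107 and 5 at 93 total 1000; lower one of the high values by 5 (still ≥ 94) to hit 995.

5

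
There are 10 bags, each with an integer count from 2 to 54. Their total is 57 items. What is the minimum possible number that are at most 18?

Each value above 18 is at least 19, contributing at least 19 − 2 = 17 above the floor 2.
The sum exceeds the floor total 20 by 37, so at most ⌊37/17⌋ = 2 exceed 18, and at least 8 are ≤ 18.
Exactly 8 works: 8 values at 2 and 2 at 19 total 54; raise one of the low values by 3 (still ≤ 18) to hit 57.

8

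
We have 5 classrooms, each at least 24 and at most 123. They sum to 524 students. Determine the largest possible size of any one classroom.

To make one classroom as large as possible, make the other 4 as small as possible.
The other 4 contribute at least 4 × 24 = 96, leaving at most 524 − 96 = 428.
But each classroom is capped at 123, so the maximum is 123.
Achievable: one at 123 and the other 4 totalling 401, which fits since 4 × 24 ≤ 401 ≤ 4 × 123.

123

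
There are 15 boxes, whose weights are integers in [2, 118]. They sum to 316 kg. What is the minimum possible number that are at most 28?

5

If only k of them are at most 28, the other 15 − k are at least 29, so the total is at least (15 − k)·29 + k·2.
This is ≤ 316, so (15 − k)·29 + 2k ≤ 316, which gives k ≥ 5.
Exactly 5 works: 5 values at 2 and 10 at 29 total 300; raise one of the low values by 16 (still ≤ 28) to hit 316.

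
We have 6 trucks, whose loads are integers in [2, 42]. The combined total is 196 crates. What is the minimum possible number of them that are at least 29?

Each value short of 29 is at most 28, costing at least 42 − 28 = 14 against the maximum total of 252.
We can afford to lose at most 252 − 196 = 56, so at most ⌊56/14⌋ = 4 fall short, and at least 2 are ≥ 29.
Exactly 2 works: 2 values at 42 and 4 at 28 total 196.

2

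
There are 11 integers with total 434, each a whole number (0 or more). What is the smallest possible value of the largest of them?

40

If every one of the 11 were at most 39, the total would be at most 11 × 39 = 429 < 434.
Equality holds with 5 values of 40 and 6 values of 39.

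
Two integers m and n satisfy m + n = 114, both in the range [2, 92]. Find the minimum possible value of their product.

2024

For a fixed sum, mn is smallest when m and n are as far apart as possible.
At the endpoint m = 22, n = 114 − 22 = 92, so mn = 22 × 92 = 2024.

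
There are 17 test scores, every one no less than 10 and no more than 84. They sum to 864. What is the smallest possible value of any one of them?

To make one score as small as possible, make the other 16 as large as possible.
The other 16 can take up 16 × 84 = 1344 ≥ 864 − 10, so one score can sit at its floor of 10.
Achievable: one at 10 and the other 16 totalling 854, which fits since 16 × 10 ≤ 854 ≤ 16 × 84.

10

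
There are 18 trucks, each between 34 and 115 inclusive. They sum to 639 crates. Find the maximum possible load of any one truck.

61

To make one truck as large as possible, make the other 17 as small as possible.
The other 17 contribute at least 17 × 34 = 578, leaving at most 639 − 578 = 61.
Since 61 ≤ 115, this is achievable: one at 61 and 17 at 34.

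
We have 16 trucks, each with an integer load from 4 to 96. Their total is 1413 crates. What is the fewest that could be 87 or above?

4

If only k of them are at least 87, the other 16 − k are at most 86, so the total is at most k·96 + (16 − k)·86.
This must reach 1413, so k·96 + (16 − k)·86 ≥ 1413, giving k ≥ 4.
Exactly 4 works: 4 values at 96 and 12 at 86 total 1416; lower one of the high values by 3 (still ≥ 87) to hit 1413.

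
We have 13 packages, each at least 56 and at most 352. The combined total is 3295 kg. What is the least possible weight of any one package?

56

Minimizing one value means maximizing the remaining 12.
The other 12 can take up 12 × 352 = 4224 ≥ 3295 − 56, so one package can sit at its floor of 56.
Achievable: one at 56 and the other 12 totalling 3239, which fits since 12 × 56 ≤ 3239 ≤ 12 × 352.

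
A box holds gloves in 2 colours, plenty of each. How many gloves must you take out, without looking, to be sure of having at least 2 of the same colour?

3

In the worst case you draw 1 of each of the 2 colours: 2 × 1 = 2.
One more forces 2 of some colour, so 2 + 1 = 3.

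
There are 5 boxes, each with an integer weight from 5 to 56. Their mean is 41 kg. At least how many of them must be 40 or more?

1

The total is 5 × 41 = 205.
Each value short of 40 is at most 39, costing at least 56 − 39 = 17 against the maximum total of 280.
We can afford to lose at most 280 − 205 = 75, so at most ⌊75/17⌋ = 4 fall short, and at least 1 are ≥ 40.
Exactly 1 works: 1 value at 56 and 4 at 39 total 212; lower one of the high values by 7 (still ≥ 40) to hit 205.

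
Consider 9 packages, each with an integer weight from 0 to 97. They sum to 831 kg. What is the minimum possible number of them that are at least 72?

Suppose at most 9 − j of them reach 72; then j values are ≤ 71 and the rest ≤ 97.
The total is then ≤ 71·j + 97·(9 − j) = 873 − 26j. For this to be ≥ 831 we need j ≤ 1, so at least 9 − 1 = 8 must reach 72.
Exactly 8 works: 8 values at 97 and 1 at 71 total 847; lower one of the high values by 16 (still ≥ 72) to hit 831.

8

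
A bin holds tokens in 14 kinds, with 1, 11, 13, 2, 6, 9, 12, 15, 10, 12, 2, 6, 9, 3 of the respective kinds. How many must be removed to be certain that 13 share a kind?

In the worst case you take as many as possible of each kind without reaching 13: 1 + 11 + 12 + 2 + 6 + 9 + 12 + 12 + 10 + 12 + 2 + 6 + 9 + 3 = 107.
The next one must give 13 of some kind, so 107 + 1 = 108.

108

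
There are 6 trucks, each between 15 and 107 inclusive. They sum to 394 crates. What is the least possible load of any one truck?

To make one truck as small as possible, make the other 5 as large as possible.
The other 5 can take up 5 × 107 = 535 ≥ 394 − 15, so one truck can sit at its floor of 15.
Achievable: one at 15 and the other 5 totalling 379, which fits since 5 × 15 ≤ 379 ≤ 5 × 107.

15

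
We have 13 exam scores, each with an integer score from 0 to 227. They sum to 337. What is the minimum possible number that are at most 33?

4

If only k of them are at most 33, the other 13 − k are at least 34, so the total is at least (13 − k)·34 + k·0.
This is ≤ 337, so (13 − k)·34 + 0k ≤ 337, which gives k ≥ 4.
Exactly 4 works: 4 values at 0 and 9 at 34 total 306; raise one of the low values by 31 (still ≤ 33) to hit 337.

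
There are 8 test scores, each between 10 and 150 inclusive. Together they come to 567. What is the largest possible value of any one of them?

To make one score as large as possible, make the other 7 as small as possible.
The other 7 contribute at least 7 × 10 = 70, leaving at most 567 − 70 = 497.
But each score is capped at 150, so the maximum is 150.
Achievable: one at 150 and the other 7 totalling 417, which fits since 7 × 10 ≤ 417 ≤ 7 × 150.

150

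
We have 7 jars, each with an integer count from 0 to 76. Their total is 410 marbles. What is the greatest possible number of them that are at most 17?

2

Suppose k of them are at most 17. Those contribute at most 17 each and the rest at most 76 each.
So the total is at most 17k + 76(7 − k) = 532 − 59k. This must still be ≥ 410, so k ≤ 2.
k = 2 is achieved by 2 values at 17 and 5 at 76, total 414; lower one of the 76's by 4 (still > 17) to reach 410.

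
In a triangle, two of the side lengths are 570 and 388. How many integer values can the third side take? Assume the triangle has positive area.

The triangle inequality gives |570 − 388| < c < 570 + 388, i.e. 182 < c < 958.
So c can be any integer from 183 to 957: 775 values.

775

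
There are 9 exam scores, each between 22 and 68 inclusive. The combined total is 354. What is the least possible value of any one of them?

22

To make one score as small as possible, make the other 8 as large as possible.
The other 8 can take up 8 × 68 = 544 ≥ 354 − 22, so one score can sit at its floor of 22.
Achievable: one at 22 and the other 8 totalling 332, which fits since 8 × 22 ≤ 332 ≤ 8 × 68.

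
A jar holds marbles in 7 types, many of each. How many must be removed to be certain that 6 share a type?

36

You could draw 5 of every type without reaching 6 of any — 35 in all.
One more forces 6 of some type, so 35 + 1 = 36.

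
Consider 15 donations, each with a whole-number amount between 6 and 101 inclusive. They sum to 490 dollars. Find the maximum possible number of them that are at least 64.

6

Suppose k of them are at least 64. Those contribute at least 64 each and the other 15 − k at least 6 each.
So the total is at least 64k + 6(15 − k) = 90 + 58k. This must be ≤ 490, giving k ≤ 6.
k = 6 is achieved by 6 values at 64 and 9 at 6, total 438; add 52 to one value (staying below 64) to reach 490.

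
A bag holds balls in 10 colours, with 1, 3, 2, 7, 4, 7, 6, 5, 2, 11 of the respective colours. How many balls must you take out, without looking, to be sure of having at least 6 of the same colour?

In the worst case you take as many as possible of each colour without reaching 6: 1 + 3 + 2 + 5 + 4 + 5 + 5 + 5 + 2 + 5 = 37.
The next one must give 6 of some colour, so 37 + 1 = 38.

38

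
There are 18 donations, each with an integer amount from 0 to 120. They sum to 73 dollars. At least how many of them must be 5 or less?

6

Each value above 5 is at least 6, contributing at least 6 − 0 = 6 above the floor 0.
The sum exceeds the floor total 0 by 73, so at most ⌊73/6⌋ = 12 exceed 5, and at least 6 are ≤ 5.
Exactly 6 works: 6 values at 0 and 12 at 6 total 72; raise one of the low values by 1 (still ≤ 5) to hit 73.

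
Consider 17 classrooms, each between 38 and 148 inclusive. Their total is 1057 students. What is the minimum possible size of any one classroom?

38

Minimizing one value means maximizing the remaining 16.
The other 16 can take up 16 × 148 = 2368 ≥ 1057 − 38, so one classroom can sit at its floor of 38.
Achievable: one at 38 and the other 16 totalling 1019, which fits since 16 × 38 ≤ 1019 ≤ 16 × 148.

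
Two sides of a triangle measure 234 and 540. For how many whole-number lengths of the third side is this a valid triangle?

The triangle inequality gives |234 − 540| < c < 234 + 540, i.e. 306 < c < 774.
So c can be any integer from 307 to 773: 467 values.

467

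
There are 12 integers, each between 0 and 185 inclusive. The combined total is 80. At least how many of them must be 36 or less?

10

Let j be the number exceeding 36. Then the total is ≥ 37·j + 0·(12 − j) = 0 + 37j.
So 37j ≤ 80 and j ≤ 2; hence at least 12 − 2 = 10 are ≤ 36.
Exactly 10 works: 10 values at 0 and 2 at 37 total 74; raise one of the low values by 6 (still ≤ 36) to hit 80.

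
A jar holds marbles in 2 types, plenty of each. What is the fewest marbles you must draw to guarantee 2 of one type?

3

In the worst case you draw 1 of each of the 2 types: 2 × 1 = 2.
One more forces 2 of some type, so 2 + 1 = 3.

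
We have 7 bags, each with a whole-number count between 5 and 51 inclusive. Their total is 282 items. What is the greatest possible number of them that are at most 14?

Suppose k of them are at most 14. Those contribute at most 14 each and the rest at most 51 each.
So the total is at most 14k + 51(7 − k) = 357 − 37k. This must still be ≥ 282, so k ≤ 2.
k = 2 is achieved by 2 values at 14 and 5 at 51, total 283; lower one of the 51's by 1 (still > 14) to reach 282.

2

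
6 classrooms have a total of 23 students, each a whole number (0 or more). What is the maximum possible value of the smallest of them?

3

If every one of the 6 were at least 4, the total would be at least 6 × 4 = 24 > 23.
Achievable: 1 of them at 3 and 5 at 4 total 23.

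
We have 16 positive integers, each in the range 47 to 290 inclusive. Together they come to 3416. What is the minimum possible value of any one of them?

47

Minimizing one value means maximizing the remaining 15.
The other 15 can take up 15 × 290 = 4350 ≥ 3416 − 47, so one integer can sit at its floor of 47.
Achievable: one at 47 and the other 15 totalling 3369, which fits since 15 × 47 ≤ 3369 ≤ 15 × 290.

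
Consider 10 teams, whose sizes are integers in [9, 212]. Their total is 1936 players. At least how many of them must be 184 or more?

4

If only k of them are at least 184, the other 10 − k are at most 183, so the total is at most k·212 + (10 − k)·183.
This must reach 1936, so k·212 + (10 − k)·183 ≥ 1936, giving k ≥ 4.
Exactly 4 works: 4 values at 212 and 6 at 183 total 1946; lower one of the high values by 10 (still ≥ 184) to hit 1936.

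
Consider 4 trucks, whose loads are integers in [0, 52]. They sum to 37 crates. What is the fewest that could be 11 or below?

1

Let j be the number exceeding 11. Then the total is ≥ 12·j + 0·(4 − j) = 0 + 12j.
So 12j ≤ 37 and j ≤ 3; hence at least 4 − 3 = 1 are ≤ 11.
Exactly 1 works: 1 value at 0 and 3 at 12 total 36; raise one of the low values by 1 (still ≤ 11) to hit 37.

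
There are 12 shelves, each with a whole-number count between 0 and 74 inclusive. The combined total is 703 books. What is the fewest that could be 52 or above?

Suppose at most 12 − j of them reach 52; then j values are ≤ 51 and the rest ≤ 74.
The total is then ≤ 51·j + 74·(12 − j) = 888 − 23j. For this to be ≥ 703 we need j ≤ 8, so at least 12 − 8 = 4 must reach 52.
Exactly 4 works: 4 values at 74 and 8 at 51 total 704; lower one of the high values by 1 (still ≥ 52) to hit 703.

4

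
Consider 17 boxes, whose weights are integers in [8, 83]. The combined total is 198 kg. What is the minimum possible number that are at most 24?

Each value above 24 is at least 25, contributing at least 25 − 8 = 17 above the floor 8.
The sum exceeds the floor total 136 by 62, so at most ⌊62/17⌋ = 3 exceed 24, and at least 14 are ≤ 24.
Exactly 14 works: 14 values at 8 and 3 at 25 total 187; raise one of the low values by 11 (still ≤ 24) to hit 198.

14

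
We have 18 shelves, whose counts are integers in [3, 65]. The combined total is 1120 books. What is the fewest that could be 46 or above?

If only k of them are at least 46, the other 18 − k are at most 45, so the total is at most k·65 + (18 − k)·45.
This must reach 1120, so k·65 + (18 − k)·45 ≥ 1120, giving k ≥ 16.
Exactly 16 works: 16 values at 65 and 2 at 45 total 1130; lower one of the high values by 10 (still ≥ 46) to hit 1120.

16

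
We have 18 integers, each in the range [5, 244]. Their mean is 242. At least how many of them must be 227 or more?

The total is 18 × 242 = 4356.
Suppose at most 18 − j of them reach 227; then j values are ≤ 226 and the rest ≤ 244.
The total is then ≤ 226·j + 244·(18 − j) = 4392 − 18j. For this to be ≥ 4356 we need j ≤ 2, so at least 18 − 2 = 16 must reach 227.
Exactly 16 works: 16 values at 244 and 2 at 226 total 4356.

16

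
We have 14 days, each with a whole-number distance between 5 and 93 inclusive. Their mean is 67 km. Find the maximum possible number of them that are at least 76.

12

The total is 14 × 67 = 938.
If k of the values are ≥ 76, the total is ≥ 76k + 5(14 − k).
Setting 76k + 5(14 − k) ≤ 938 gives 71k ≤ 868, so k ≤ 12.
k = 12 is achieved by 12 values at 76 and 2 at 5, total 922; add 16 to one value (staying below 76) to reach 938.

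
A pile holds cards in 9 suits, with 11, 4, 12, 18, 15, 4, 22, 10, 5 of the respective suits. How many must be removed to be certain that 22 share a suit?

101

In the worst case you take as many as possible of each suit without reaching 22: 11 + 4 + 12 + 18 + 15 + 4 + 21 + 10 + 5 = 100.
The next one must give 22 of some suit, so 100 + 1 = 101.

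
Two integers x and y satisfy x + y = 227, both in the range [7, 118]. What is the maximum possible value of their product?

xy = x(227 − x) is maximized when x is as near 227/2 as the bounds allow.
Taking x = 113 and y = 114 (both in [7, 118]) gives xy = 12882.

12882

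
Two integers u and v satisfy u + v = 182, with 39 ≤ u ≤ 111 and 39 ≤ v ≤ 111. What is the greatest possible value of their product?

8281

With u + v fixed, uv peaks when the two are closest together.
Taking u = 91 and v = 91 (both in [39, 111]) gives uv = 8281.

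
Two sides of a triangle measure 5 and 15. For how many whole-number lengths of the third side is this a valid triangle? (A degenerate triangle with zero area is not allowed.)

The triangle inequality gives |5 − 15| < c < 5 + 15, i.e. 10 < c < 20.
So c can be any integer from 11 to 19: 9 values.

9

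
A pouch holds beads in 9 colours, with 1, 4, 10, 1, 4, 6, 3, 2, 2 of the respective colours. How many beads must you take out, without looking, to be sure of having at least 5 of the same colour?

26

In the worst case you take as many as possible of each colour without reaching 5: 1 + 4 + 4 + 1 + 4 + 4 + 3 + 2 + 2 = 25.
The next one must give 5 of some colour, so 25 + 1 = 26.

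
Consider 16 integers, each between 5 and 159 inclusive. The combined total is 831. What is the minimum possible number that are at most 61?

3

Let j be the number exceeding 61. Then the total is ≥ 62·j + 5·(16 − j) = 80 + 57j.
So 57j ≤ 751 and j ≤ 13; hence at least 16 − 13 = 3 are ≤ 61.
Exactly 3 works: 3 values at 5 and 13 at 62 total 821; raise one of the low values by 10 (still ≤ 61) to hit 831.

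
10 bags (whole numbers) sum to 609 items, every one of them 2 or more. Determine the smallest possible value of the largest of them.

Some value must be at least ⌈609/10⌉ = 61, since 10 × 60 = 600 < 609.
Equality holds with 9 values of 61 and 1 value of 60.

61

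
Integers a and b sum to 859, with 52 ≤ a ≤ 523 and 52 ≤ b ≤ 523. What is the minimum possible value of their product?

175728

Since a + b is fixed, pushing one of them to its bound minimizes the product.
At the endpoint a = 336, b = 859 − 336 = 523, so ab = 336 × 523 = 175728.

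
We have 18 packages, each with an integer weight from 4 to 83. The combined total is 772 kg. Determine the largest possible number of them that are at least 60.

If k of the values are ≥ 60, the total is ≥ 60k + 4(18 − k).
Setting 60k + 4(18 − k) ≤ 772 gives 56k ≤ 700, so k ≤ 12.
k = 12 is achieved by 12 values at 60 and 6 at 4, total 744; add 28 to one value (staying below 60) to reach 772.

12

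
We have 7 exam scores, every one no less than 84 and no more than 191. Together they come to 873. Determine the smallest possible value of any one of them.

84

Minimizing one value means maximizing the remaining 6.
The other 6 can take up 6 × 191 = 1146 ≥ 873 − 84, so one score can sit at its floor of 84.
Achievable: one at 84 and the other 6 totalling 789, which fits since 6 × 84 ≤ 789 ≤ 6 × 191.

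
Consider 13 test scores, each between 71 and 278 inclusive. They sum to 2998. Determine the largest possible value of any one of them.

To make one score as large as possible, make the other 12 as small as possible.
The other 12 contribute at least 12 × 71 = 852, leaving at most 2998 − 852 = 2146.
But each score is capped at 278, so the maximum is 278.
Achievable: one at 278 and the other 12 totalling 2720, which fits since 12 × 71 ≤ 2720 ≤ 12 × 278.

278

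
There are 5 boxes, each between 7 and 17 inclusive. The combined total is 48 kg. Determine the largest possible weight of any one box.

17

Maximizing one value means minimizing the remaining 4.
The other 4 contribute at least 4 × 7 = 28, leaving at most 48 − 28 = 20.
But each box is capped at 17, so the maximum is 17.
Achievable: one at 17 and the other 4 totalling 31, which fits since 4 × 7 ≤ 31 ≤ 4 × 17.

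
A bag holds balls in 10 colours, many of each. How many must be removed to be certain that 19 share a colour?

181

You could draw 18 of every colour without reaching 19 of any — 180 in all.
One more forces 19 of some colour, so 180 + 1 = 181.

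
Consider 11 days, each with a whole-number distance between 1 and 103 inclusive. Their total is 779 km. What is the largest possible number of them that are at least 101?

With k values at 101 or above and the rest at least 1, the sum is at least 11 + 100k.
Since the sum is 779, we need 100k ≤ 768, i.e. k ≤ 7.
k = 7 is achieved by 7 values at 101 and 4 at 1, total 711; add 68 to one value (staying below 101) to reach 779.

7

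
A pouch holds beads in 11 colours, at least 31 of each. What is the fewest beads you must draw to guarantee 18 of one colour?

188

You could draw 17 of every colour without reaching 18 of any — 187 in all.
One more forces 18 of some colour, so 187 + 1 = 188.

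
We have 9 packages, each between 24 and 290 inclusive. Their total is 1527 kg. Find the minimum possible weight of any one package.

To make one package as small as possible, make the other 8 as large as possible.
The other 8 can take up 8 × 290 = 2320 ≥ 1527 − 24, so one package can sit at its floor of 24.
Achievable: one at 24 and the other 8 totalling 1503, which fits since 8 × 24 ≤ 1503 ≤ 8 × 290.

24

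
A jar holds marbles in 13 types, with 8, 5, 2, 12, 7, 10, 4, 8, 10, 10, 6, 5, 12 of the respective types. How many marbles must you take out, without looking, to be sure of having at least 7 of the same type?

71

In the worst case you take as many as possible of each type without reaching 7: 6 + 5 + 2 + 6 + 6 + 6 + 4 + 6 + 6 + 6 + 6 + 5 + 6 = 70.
The next one must give 7 of some type, so 70 + 1 = 71.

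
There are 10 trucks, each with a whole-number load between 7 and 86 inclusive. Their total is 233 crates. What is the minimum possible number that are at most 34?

Each value above 34 is at least 35, contributing at least 35 − 7 = 28 above the floor 7.
The sum exceeds the floor total 70 by 163, so at most ⌊163/28⌋ = 5 exceed 34, and at least 5 are ≤ 34.
Exactly 5 works: 5 values at 7 and 5 at 35 total 210; raise one of the low values by 23 (still ≤ 34) to hit 233.

5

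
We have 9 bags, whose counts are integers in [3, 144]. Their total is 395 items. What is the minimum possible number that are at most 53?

2

Each value above 53 is at least 54, contributing at least 54 − 3 = 51 above the floor 3.
The sum exceeds the floor total 27 by 368, so at most ⌊368/51⌋ = 7 exceed 53, and at least 2 are ≤ 53.
Exactly 2 works: 2 values at 3 and 7 at 54 total 384; raise one of the low values by 11 (still ≤ 53) to hit 395.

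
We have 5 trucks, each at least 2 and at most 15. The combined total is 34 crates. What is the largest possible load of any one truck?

To make one truck as large as possible, make the other 4 as small as possible.
The other 4 contribute at least 4 × 2 = 8, leaving at most 34 − 8 = 26.
But each truck is capped at 15, so the maximum is 15.
Achievable: one at 15 and the other 4 totalling 19, which fits since 4 × 2 ≤ 19 ≤ 4 × 15.

15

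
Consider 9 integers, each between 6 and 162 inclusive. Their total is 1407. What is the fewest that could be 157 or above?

1

Each value short of 157 is at most 156, costing at least 162 − 156 = 6 against the maximum total of 1458.
We can afford to lose at most 1458 − 1407 = 51, so at most ⌊51/6⌋ = 8 fall short, and at least 1 are ≥ 157.
Exactly 1 works: 1 value at 162 and 8 at 156 total 1410; lower one of the high values by 3 (still ≥ 157) to hit 1407.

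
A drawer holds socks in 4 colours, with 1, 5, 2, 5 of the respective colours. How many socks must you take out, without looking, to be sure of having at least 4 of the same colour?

In the worst case you take as many as possible of each colour without reaching 4: 1 + 3 + 2 + 3 = 9.
The next one must give 4 of some colour, so 9 + 1 = 10.

10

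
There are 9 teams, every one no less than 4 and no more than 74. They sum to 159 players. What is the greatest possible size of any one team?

74

To make one team as large as possible, make the other 8 as small as possible.
The other 8 contribute at least 8 × 4 = 32, leaving at most 159 − 32 = 127.
But each team is capped at 74, so the maximum is 74.
Achievable: one at 74 and the other 8 totalling 85, which fits since 8 × 4 ≤ 85 ≤ 8 × 74.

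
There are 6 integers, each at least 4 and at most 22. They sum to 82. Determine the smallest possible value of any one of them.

4

Minimizing one value means maximizing the remaining 5.
The other 5 can take up 5 × 22 = 110 ≥ 82 − 4, so one integer can sit at its floor of 4.
Achievable: one at 4 and the other 5 totalling 78, which fits since 5 × 4 ≤ 78 ≤ 5 × 22.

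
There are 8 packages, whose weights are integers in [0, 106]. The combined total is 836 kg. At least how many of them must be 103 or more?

Suppose at most 8 − j of them reach 103; then j values are ≤ 102 and the rest ≤ 106.
The total is then ≤ 102·j + 106·(8 − j) = 848 − 4j. For this to be ≥ 836 we need j ≤ 3, so at least 8 − 3 = 5 must reach 103.
Exactly 5 works: 5 values at 106 and 3 at 102 total 836.

5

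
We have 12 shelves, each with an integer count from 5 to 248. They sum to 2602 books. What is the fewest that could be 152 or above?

9

Each value short of 152 is at most 151, costing at least 248 − 151 = 97 against the maximum total of 2976.
We can afford to lose at most 2976 − 2602 = 374, so at most ⌊374/97⌋ = 3 fall short, and at least 9 are ≥ 152.
Exactly 9 works: 9 values at 248 and 3 at 151 total 2685; lower one of the high values by 83 (still ≥ 152) to hit 2602.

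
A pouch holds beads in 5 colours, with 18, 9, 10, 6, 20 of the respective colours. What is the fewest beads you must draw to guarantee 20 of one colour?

63

In the worst case you take as many as possible of each colour without reaching 20: 18 + 9 + 10 + 6 + 19 = 62.
The next one must give 20 of some colour, so 62 + 1 = 63.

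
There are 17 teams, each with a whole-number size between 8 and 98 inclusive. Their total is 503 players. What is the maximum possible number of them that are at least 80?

With k values at 80 or above and the rest at least 8, the sum is at least 136 + 72k.
Since the sum is 503, we need 72k ≤ 367, i.e. k ≤ 5.
k = 5 is achieved by 5 values at 80 and 12 at 8, total 496; add 7 to one value (staying below 80) to reach 503.

5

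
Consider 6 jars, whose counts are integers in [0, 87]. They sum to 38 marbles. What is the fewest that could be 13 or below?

4

Let j be the number exceeding 13. Then the total is ≥ 14·j + 0·(6 − j) = 0 + 14j.
So 14j ≤ 38 and j ≤ 2; hence at least 6 − 2 = 4 are ≤ 13.
Exactly 4 works: 4 values at 0 and 2 at 14 total 28; raise one of the low values by 10 (still ≤ 13) to hit 38.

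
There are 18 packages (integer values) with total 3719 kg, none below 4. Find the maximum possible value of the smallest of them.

206

If every one of the 18 were at least 207, the total would be at least 18 × 207 = 3726 > 3719.
Taking 7 copies of 206 and 11 copies of 207 gives exactly 3719, so 206 is attained.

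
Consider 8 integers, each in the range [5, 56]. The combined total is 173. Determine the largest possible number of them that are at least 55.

With k values at 55 or above and the rest at least 5, the sum is at least 40 + 50k.
Since the sum is 173, we need 50k ≤ 133, i.e. k ≤ 2.
k = 2 is achieved by 2 values at 55 and 6 at 5, total 140; add 33 to one value (staying below 55) to reach 173.

2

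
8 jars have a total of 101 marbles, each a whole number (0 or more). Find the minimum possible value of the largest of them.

Some value must be at least ⌈101/8⌉ = 13, since 8 × 12 = 96 < 101.
Equality holds with 5 values of 13 and 3 values of 12.

13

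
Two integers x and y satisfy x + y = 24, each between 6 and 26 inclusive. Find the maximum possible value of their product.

144

xy = x(24 − x) is maximized when x is as near 24/2 as the bounds allow.
Taking x = 12 and y = 12 (both in [6, 26]) gives xy = 144.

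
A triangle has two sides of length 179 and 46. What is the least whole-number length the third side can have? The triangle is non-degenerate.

134

The third side must exceed |179 − 46| = 133.
The smallest integer above 133 is 134.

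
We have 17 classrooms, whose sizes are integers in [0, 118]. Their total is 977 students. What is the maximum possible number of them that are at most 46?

14

Suppose k of them are at most 46. Those contribute at most 46 each and the rest at most 118 each.
So the total is at most 46k + 118(17 − k) = 2006 − 72k. This must still be ≥ 977, so k ≤ 14.
k = 14 is achieved by 14 values at 46 and 3 at 118, total 998; lower one of the 118's by 21 (still > 46) to reach 977.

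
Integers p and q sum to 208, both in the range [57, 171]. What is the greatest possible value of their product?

10816

pq = p(208 − p) is maximized when p is as near 208/2 as the bounds allow.
Taking p = 104 and q = 104 (both in [57, 171]) gives pq = 10816.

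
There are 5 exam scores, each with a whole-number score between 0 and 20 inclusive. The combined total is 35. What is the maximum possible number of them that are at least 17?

Suppose k of them are at least 17. Those contribute at least 17 each and the other 5 − k at least 0 each.
So the total is at least 17k + 0(5 − k) = 0 + 17k. This must be ≤ 35, giving k ≤ 2.
k = 2 is achieved by 2 values at 17 and 3 at 0, total 34; add 1 to one value (staying below 17) to reach 35.

2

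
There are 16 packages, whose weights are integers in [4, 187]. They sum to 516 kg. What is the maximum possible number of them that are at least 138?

3

With k values at 138 or above and the rest at least 4, the sum is at least 64 + 134k.
Since the sum is 516, we need 134k ≤ 452, i.e. k ≤ 3.
k = 3 is achieved by 3 values at 138 and 13 at 4, total 466; add 50 to one value (staying below 138) to reach 516.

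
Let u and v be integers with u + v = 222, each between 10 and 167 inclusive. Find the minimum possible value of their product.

9185

Since u + v is fixed, pushing one of them to its bound minimizes the product.
The extreme feasible split is u = 55, v = 167, giving uv = 9185.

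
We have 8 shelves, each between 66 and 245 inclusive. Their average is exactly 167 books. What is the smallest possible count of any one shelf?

66

To make one shelf as small as possible, make the other 7 as large as possible.
The total is 8 × 167 = 1336.
The other 7 can take up 7 × 245 = 1715 ≥ 1336 − 66, so one shelf can sit at its floor of 66.
Achievable: one at 66 and the other 7 totalling 1270, which fits since 7 × 66 ≤ 1270 ≤ 7 × 245.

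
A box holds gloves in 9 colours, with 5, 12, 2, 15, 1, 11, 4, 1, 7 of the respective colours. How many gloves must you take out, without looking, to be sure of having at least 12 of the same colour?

In the worst case you take as many as possible of each colour without reaching 12: 5 + 11 + 2 + 11 + 1 + 11 + 4 + 1 + 7 = 53.
The next one must give 12 of some colour, so 53 + 1 = 54.

54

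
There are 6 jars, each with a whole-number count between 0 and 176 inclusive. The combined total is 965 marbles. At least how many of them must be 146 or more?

Suppose at most 6 − j of them reach 146; then j values are ≤ 145 and the rest ≤ 176.
The total is then ≤ 145·j + 176·(6 − j) = 1056 − 31j. For this to be ≥ 965 we need j ≤ 2, so at least 6 − 2 = 4 must reach 146.
Exactly 4 works: 4 values at 176 and 2 at 145 total 994; lower one of the high values by 29 (still ≥ 146) to hit 965.

4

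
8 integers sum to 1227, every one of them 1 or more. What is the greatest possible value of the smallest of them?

The average is 1227/8 < 154, so some value is ≤ 153.
Achievable: 5 of them at 153 and 3 at 154 total 1227.

153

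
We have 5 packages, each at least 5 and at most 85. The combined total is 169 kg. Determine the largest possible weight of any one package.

85

Maximizing one value means minimizing the remaining 4.
The other 4 contribute at least 4 × 5 = 20, leaving at most 169 − 20 = 149.
But each package is capped at 85, so the maximum is 85.
Achievable: one at 85 and the other 4 totalling 84, which fits since 4 × 5 ≤ 84 ≤ 4 × 85.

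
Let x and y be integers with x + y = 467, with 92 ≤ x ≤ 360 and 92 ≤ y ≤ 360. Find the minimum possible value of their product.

38520

xy = x(467 − x) is concave in x, so over [107, 360] it is minimized at an endpoint.
At the endpoint x = 107, y = 467 − 107 = 360, so xy = 107 × 360 = 38520.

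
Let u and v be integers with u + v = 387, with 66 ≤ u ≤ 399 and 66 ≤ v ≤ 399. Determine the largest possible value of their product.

37442

uv = u(387 − u) is maximized when u is as near 387/2 as the bounds allow.
Taking u = 193 and v = 194 (both in [66, 399]) gives uv = 37442.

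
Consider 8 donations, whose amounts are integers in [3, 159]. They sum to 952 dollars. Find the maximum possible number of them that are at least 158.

Suppose k of them are at least 158. Those contribute at least 158 each and the other 8 − k at least 3 each.
So the total is at least 158k + 3(8 − k) = 24 + 155k. This must be ≤ 952, giving k ≤ 5.
k = 5 is achieved by 5 values at 158 and 3 at 3, total 799; add 153 to one value (staying below 158) to reach 952.

5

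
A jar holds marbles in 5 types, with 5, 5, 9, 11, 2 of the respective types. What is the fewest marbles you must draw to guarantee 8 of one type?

In the worst case you take as many as possible of each type without reaching 8: 5 + 5 + 7 + 7 + 2 = 26.
The next one must give 8 of some type, so 26 + 1 = 27.

27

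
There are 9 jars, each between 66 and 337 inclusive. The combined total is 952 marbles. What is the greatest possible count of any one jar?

337

To make one jar as large as possible, make the other 8 as small as possible.
The other 8 contribute at least 8 × 66 = 528, leaving at most 952 − 528 = 424.
But each jar is capped at 337, so the maximum is 337.
Achievable: one at 337 and the other 8 totalling 615, which fits since 8 × 66 ≤ 615 ≤ 8 × 337.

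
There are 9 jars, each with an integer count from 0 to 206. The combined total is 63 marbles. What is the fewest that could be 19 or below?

6

Let j be the number exceeding 19. Then the total is ≥ 20·j + 0·(9 − j) = 0 + 20j.
So 20j ≤ 63 and j ≤ 3; hence at least 9 − 3 = 6 are ≤ 19.
Exactly 6 works: 6 values at 0 and 3 at 20 total 60; raise one of the low values by 3 (still ≤ 19) to hit 63.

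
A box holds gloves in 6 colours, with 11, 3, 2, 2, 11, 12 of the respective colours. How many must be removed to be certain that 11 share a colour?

In the worst case you take as many as possible of each colour without reaching 11: 10 + 3 + 2 + 2 + 10 + 10 = 37.
The next one must give 11 of some colour, so 37 + 1 = 38.

38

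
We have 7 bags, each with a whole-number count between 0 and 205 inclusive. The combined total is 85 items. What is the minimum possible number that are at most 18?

Let j be the number exceeding 18. Then the total is ≥ 19·j + 0·(7 − j) = 0 + 19j.
So 19j ≤ 85 and j ≤ 4; hence at least 7 − 4 = 3 are ≤ 18.
Exactly 3 works: 3 values at 0 and 4 at 19 total 76; raise one of the low values by 9 (still ≤ 18) to hit 85.

3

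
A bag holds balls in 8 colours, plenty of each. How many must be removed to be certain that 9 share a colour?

You could draw 8 of every colour without reaching 9 of any — 64 in all.
One more forces 9 of some colour, so 64 + 1 = 65.

65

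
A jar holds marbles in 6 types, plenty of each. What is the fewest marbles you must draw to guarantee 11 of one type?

61

In the worst case you draw 10 of each of the 6 types: 6 × 10 = 60.
One more forces 11 of some type, so 60 + 1 = 61.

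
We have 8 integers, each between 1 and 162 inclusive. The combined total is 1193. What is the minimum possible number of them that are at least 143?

Each value short of 143 is at most 142, costing at least 162 − 142 = 20 against the maximum total of 1296.
We can afford to lose at most 1296 − 1193 = 103, so at most ⌊103/20⌋ = 5 fall short, and at least 3 are ≥ 143.
Exactly 3 works: 3 values at 162 and 5 at 142 total 1196; lower one of the high values by 3 (still ≥ 143) to hit 1193.

3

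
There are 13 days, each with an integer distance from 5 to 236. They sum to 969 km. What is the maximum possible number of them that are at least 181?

5

If k of the values are ≥ 181, the total is ≥ 181k + 5(13 − k).
Setting 181k + 5(13 − k) ≤ 969 gives 176k ≤ 904, so k ≤ 5.
k = 5 is achieved by 5 values at 181 and 8 at 5, total 945; add 24 to one value (staying below 181) to reach 969.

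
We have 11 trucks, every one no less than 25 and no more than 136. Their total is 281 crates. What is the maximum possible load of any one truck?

Maximizing one value means minimizing the remaining 10.
The other 10 contribute at least 10 × 25 = 250, leaving at most 281 − 250 = 31.
Since 31 ≤ 136, this is achievable: one at 31 and 10 at 25.

31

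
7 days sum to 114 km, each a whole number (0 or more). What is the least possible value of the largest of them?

If every one of the 7 were at most 16, the total would be at most 7 × 16 = 112 < 114.
Equality holds with 2 values of 17 and 5 values of 16.

17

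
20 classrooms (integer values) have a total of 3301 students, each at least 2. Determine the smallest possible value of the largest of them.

The average is 3301/20 > 165, so not all 20 can be 165 or less; the largest is ≥ 166.
Taking 19 copies of 165 and 1 copy of 166 gives exactly 3301, so 166 is attained.

166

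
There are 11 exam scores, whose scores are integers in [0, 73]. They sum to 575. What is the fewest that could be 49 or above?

2

If only k of them are at least 49, the other 11 − k are at most 48, so the total is at most k·73 + (11 − k)·48.
This must reach 575, so k·73 + (11 − k)·48 ≥ 575, giving k ≥ 2.
Exactly 2 works: 2 values at 73 and 9 at 48 total 578; lower one of the high values by 3 (still ≥ 49) to hit 575.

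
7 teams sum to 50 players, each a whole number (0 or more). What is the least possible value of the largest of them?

Some value must be at least ⌈50/7⌉ = 8, since 7 × 7 = 49 < 50.
Achievable: 1 of them at 8 and 6 at 7 total 50.

8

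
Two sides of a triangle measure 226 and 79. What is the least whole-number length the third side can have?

148

The third side must exceed |226 − 79| = 147.
The smallest integer above 147 is 148.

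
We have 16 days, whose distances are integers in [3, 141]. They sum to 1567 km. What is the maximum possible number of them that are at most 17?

Suppose k of them are at most 17. Those contribute at most 17 each and the rest at most 141 each.
So the total is at most 17k + 141(16 − k) = 2256 − 124k. This must still be ≥ 1567, so k ≤ 5.
k = 5 is achieved by 5 values at 17 and 11 at 141, total 1636; lower one of the 141's by 69 (still > 17) to reach 1567.

5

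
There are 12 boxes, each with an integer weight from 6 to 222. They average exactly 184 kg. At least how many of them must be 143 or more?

The total is 12 × 184 = 2208.
Suppose at most 12 − j of them reach 143; then j values are ≤ 142 and the rest ≤ 222.
The total is then ≤ 142·j + 222·(12 − j) = 2664 − 80j. For this to be ≥ 2208 we need j ≤ 5, so at least 12 − 5 = 7 must reach 143.
Exactly 7 works: 7 values at 222 and 5 at 142 total 2264; lower one of the high values by 56 (still ≥ 143) to hit 2208.

7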